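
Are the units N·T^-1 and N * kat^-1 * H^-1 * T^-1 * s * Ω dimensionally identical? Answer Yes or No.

No

Left side:
  N = kg·m·s⁻².
  T = kg·s⁻²·A⁻¹.
  So T⁻¹ = kg⁻¹·s²·A.
  Combining: N·T⁻¹ = (kg·m·s⁻²) · (kg⁻¹·s²·A) = m·A.
Right side:
  N = kg·m/s² = kg·m·s⁻² (force = mass × acceleration).
  kat = mol/s = s⁻¹·mol (catalytic activity).
  So kat⁻¹ = s·mol⁻¹.
  H = Wb/A (inductance = flux per current),
      = kg·m²·s⁻²·A⁻².
  So H⁻¹ = kg⁻¹·m⁻²·s²·A².
  T = Wb/m² (flux density = flux per area),
      = kg·s⁻²·A⁻¹.
  So T⁻¹ = kg⁻¹·s²·A.
  Ω = V/A (resistance = voltage per current),
      = kg·m²·s⁻³·A⁻².
  Combining: N·kat⁻¹·H⁻¹·T⁻¹·s·Ω = (kg·m·s⁻²) · (s·mol⁻¹) · (kg⁻¹·m⁻²·s²·A²) · (kg⁻¹·s²·A) · s · (kg·m²·s⁻³·A⁻²) = m·s·A·mol⁻¹.
Left is m·A; right is m·s·A·mol⁻¹ — different.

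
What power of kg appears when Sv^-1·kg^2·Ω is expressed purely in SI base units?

3

Sv = m²·s⁻².
So Sv⁻¹ = m⁻²·s².
Ω = kg·m²·s⁻³·A⁻².
Combining: Sv⁻¹·kg²·Ω = (m⁻²·s²) · kg² · (kg·m²·s⁻³·A⁻²) = kg³·s⁻¹·A⁻².
The exponent of kg is 3.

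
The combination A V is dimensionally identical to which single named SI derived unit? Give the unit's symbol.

W

V = W/A (potential = power per current),
    = kg·m²·s⁻³·A⁻¹.
Combining: A·V = A · (kg·m²·s⁻³·A⁻¹) = kg·m²·s⁻³.
kg·m²·s⁻³ is the base-SI form of the watt.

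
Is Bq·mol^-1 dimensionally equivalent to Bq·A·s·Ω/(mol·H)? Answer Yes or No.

Left side:
  Bq = 1/s = s⁻¹ (activity is decays per second).
  Combining: Bq·mol⁻¹ = s⁻¹ · mol⁻¹ = s⁻¹·mol⁻¹.
Right side:
  Bq = 1/s = s⁻¹ (activity is decays per second).
  H = Wb/A (inductance = flux per current),
      = kg·m²·s⁻²·A⁻².
  So H⁻¹ = kg⁻¹·m⁻²·s²·A².
  Ω = V/A (resistance = voltage per current),
      = kg·m²·s⁻³·A⁻².
  Combining: Bq·A·mol⁻¹·s·H⁻¹·Ω = s⁻¹ · A · mol⁻¹ · s · (kg⁻¹·m⁻²·s²·A²) · (kg·m²·s⁻³·A⁻²) = s⁻¹·A·mol⁻¹.
Left is s⁻¹·mol⁻¹; right is s⁻¹·A·mol⁻¹ — different.

No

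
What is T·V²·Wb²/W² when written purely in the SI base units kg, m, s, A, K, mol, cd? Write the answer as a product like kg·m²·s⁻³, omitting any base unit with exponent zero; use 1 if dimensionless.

kg³·m⁴·s⁻⁶·A⁻⁵

T = kg·s⁻²·A⁻¹.
V = kg·m²·s⁻³·A⁻¹.
So V² = kg²·m⁴·s⁻⁶·A⁻².
W = kg·m²·s⁻³.
So W⁻² = kg⁻²·m⁻⁴·s⁶.
Wb = kg·m²·s⁻²·A⁻¹.
So Wb² = kg²·m⁴·s⁻⁴·A⁻².
Combining: T·V²·W⁻²·Wb² = (kg·s⁻²·A⁻¹) · (kg²·m⁴·s⁻⁶·A⁻²) · (kg⁻²·m⁻⁴·s⁶) · (kg²·m⁴·s⁻⁴·A⁻²) = kg³·m⁴·s⁻⁶·A⁻⁵.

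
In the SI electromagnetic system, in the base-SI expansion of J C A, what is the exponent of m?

J = kg·m²·s⁻².
C = s·A.
Combining: J·C·A = (kg·m²·s⁻²) · (s·A) · A = kg·m²·s⁻¹·A².
The exponent of m is 2.

2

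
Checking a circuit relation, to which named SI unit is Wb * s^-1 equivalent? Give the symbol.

Wb = kg·m²·s⁻²·A⁻¹.
Combining: Wb·s⁻¹ = (kg·m²·s⁻²·A⁻¹) · s⁻¹ = kg·m²·s⁻³·A⁻¹.
kg·m²·s⁻³·A⁻¹ is the base-SI form of the volt.

V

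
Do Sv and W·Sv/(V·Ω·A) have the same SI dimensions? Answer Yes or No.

Left side:
  Sv = J/kg (equivalent dose = energy per mass),
      = m²·s⁻².
Right side:
  V = W/A (potential = power per current),
      = kg·m²·s⁻³·A⁻¹.
  So V⁻¹ = kg⁻¹·m⁻²·s³·A.
  Ω = V/A (resistance = voltage per current),
      = kg·m²·s⁻³·A⁻².
  So Ω⁻¹ = kg⁻¹·m⁻²·s³·A².
  W = J/s (power = energy per time),
      = kg·m²·s⁻³.
  Sv = J/kg (equivalent dose = energy per mass),
      = m²·s⁻².
  Combining: V⁻¹·Ω⁻¹·A⁻¹·W·Sv = (kg⁻¹·m⁻²·s³·A) · (kg⁻¹·m⁻²·s³·A²) · A⁻¹ · (kg·m²·s⁻³) · (m²·s⁻²) = kg⁻¹·s·A².
Left is m²·s⁻²; right is kg⁻¹·s·A² — different.

No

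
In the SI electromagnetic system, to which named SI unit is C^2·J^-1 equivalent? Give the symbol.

C = s·A.
So C² = s²·A².
J = kg·m²·s⁻².
So J⁻¹ = kg⁻¹·m⁻²·s².
Combining: C²·J⁻¹ = (s²·A²) · (kg⁻¹·m⁻²·s²) = kg⁻¹·m⁻²·s⁴·A².
kg⁻¹·m⁻²·s⁴·A² is the base-SI form of the farad.

F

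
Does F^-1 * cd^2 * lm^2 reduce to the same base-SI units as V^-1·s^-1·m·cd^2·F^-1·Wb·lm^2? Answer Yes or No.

Left side:
  F = kg⁻¹·m⁻²·s⁴·A².
  So F⁻¹ = kg·m²·s⁻⁴·A⁻².
  lm = cd.
  So lm² = cd².
  Combining: F⁻¹·cd²·lm² = (kg·m²·s⁻⁴·A⁻²) · cd² · cd² = kg·m²·s⁻⁴·A⁻²·cd⁴.
Right side:
  V = kg·m²·s⁻³·A⁻¹.
  So V⁻¹ = kg⁻¹·m⁻²·s³·A.
  F = kg⁻¹·m⁻²·s⁴·A².
  So F⁻¹ = kg·m²·s⁻⁴·A⁻².
  Wb = kg·m²·s⁻²·A⁻¹.
  lm = cd.
  So lm² = cd².
  Combining: V⁻¹·s⁻¹·m·cd²·F⁻¹·Wb·lm² = (kg⁻¹·m⁻²·s³·A) · s⁻¹ · m · cd² · (kg·m²·s⁻⁴·A⁻²) · (kg·m²·s⁻²·A⁻¹) · cd² = kg·m³·s⁻⁴·A⁻²·cd⁴.
Left is kg·m²·s⁻⁴·A⁻²·cd⁴; right is kg·m³·s⁻⁴·A⁻²·cd⁴ — different.

No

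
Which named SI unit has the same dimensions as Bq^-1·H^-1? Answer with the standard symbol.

Bq = 1/s = s⁻¹ (activity is decays per second).
So Bq⁻¹ = s.
H = Wb/A (inductance = flux per current),
    = kg·m²·s⁻²·A⁻².
So H⁻¹ = kg⁻¹·m⁻²·s²·A².
Combining: Bq⁻¹·H⁻¹ = s · (kg⁻¹·m⁻²·s²·A²) = kg⁻¹·m⁻²·s³·A².
kg⁻¹·m⁻²·s³·A² is the base-SI form of the siemens.

S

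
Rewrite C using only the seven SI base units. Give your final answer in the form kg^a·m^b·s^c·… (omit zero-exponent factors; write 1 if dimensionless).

s·A

C = A·s = s·A (charge = current × time).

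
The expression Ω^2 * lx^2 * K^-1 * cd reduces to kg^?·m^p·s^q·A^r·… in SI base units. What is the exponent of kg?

Ω = V/A (resistance = voltage per current),
    = kg·m²·s⁻³·A⁻².
So Ω² = kg²·m⁴·s⁻⁶·A⁻⁴.
lx = lm/m² (illuminance = luminous flux per area),
    = m⁻²·cd.
So lx² = m⁻⁴·cd².
Combining: Ω²·lx²·K⁻¹·cd = (kg²·m⁴·s⁻⁶·A⁻⁴) · (m⁻⁴·cd²) · K⁻¹ · cd = kg²·s⁻⁶·A⁻⁴·K⁻¹·cd³.
The exponent of kg is 2.

2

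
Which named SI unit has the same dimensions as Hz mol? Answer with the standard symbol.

kat

Hz = 1/s = s⁻¹ (frequency is cycles per second).
Combining: Hz·mol = s⁻¹ · mol = s⁻¹·mol.
s⁻¹·mol is the base-SI form of the katal.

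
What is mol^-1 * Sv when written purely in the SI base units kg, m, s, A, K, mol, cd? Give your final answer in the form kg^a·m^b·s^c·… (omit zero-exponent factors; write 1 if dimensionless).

m²·s⁻²·mol⁻¹

Sv = m²·s⁻².
Combining: mol⁻¹·Sv = mol⁻¹ · (m²·s⁻²) = m²·s⁻²·mol⁻¹.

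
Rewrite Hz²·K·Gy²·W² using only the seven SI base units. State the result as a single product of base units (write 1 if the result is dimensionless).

kg²·m⁸·s⁻¹²·K

Hz = 1/s = s⁻¹ (frequency is cycles per second).
So Hz² = s⁻².
Gy = J/kg (absorbed dose = energy per mass),
    = m²·s⁻².
So Gy² = m⁴·s⁻⁴.
W = J/s (power = energy per time),
    = kg·m²·s⁻³.
So W² = kg²·m⁴·s⁻⁶.
Combining: Hz²·K·Gy²·W² = s⁻² · K · (m⁴·s⁻⁴) · (kg²·m⁴·s⁻⁶) = kg²·m⁸·s⁻¹²·K.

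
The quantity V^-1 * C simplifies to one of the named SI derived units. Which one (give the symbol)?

F

V = kg·m²·s⁻³·A⁻¹.
So V⁻¹ = kg⁻¹·m⁻²·s³·A.
C = s·A.
Combining: V⁻¹·C = (kg⁻¹·m⁻²·s³·A) · (s·A) = kg⁻¹·m⁻²·s⁴·A².
kg⁻¹·m⁻²·s⁴·A² is the base-SI form of the farad.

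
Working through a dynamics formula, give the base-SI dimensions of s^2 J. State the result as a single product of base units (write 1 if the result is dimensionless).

J = kg·m²·s⁻².
Combining: s²·J = s² · (kg·m²·s⁻²) = kg·m².

kg·m²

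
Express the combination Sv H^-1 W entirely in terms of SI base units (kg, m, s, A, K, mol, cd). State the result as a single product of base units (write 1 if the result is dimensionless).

m²·s⁻³·A²

Sv = m²·s⁻².
H = kg·m²·s⁻²·A⁻².
So H⁻¹ = kg⁻¹·m⁻²·s²·A².
W = kg·m²·s⁻³.
Combining: Sv·H⁻¹·W = (m²·s⁻²) · (kg⁻¹·m⁻²·s²·A²) · (kg·m²·s⁻³) = m²·s⁻³·A².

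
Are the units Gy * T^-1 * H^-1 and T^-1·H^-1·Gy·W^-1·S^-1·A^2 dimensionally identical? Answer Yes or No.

Yes

Left side:
  Gy = J/kg (absorbed dose = energy per mass),
      = m²·s⁻².
  T = Wb/m² (flux density = flux per area),
      = kg·s⁻²·A⁻¹.
  So T⁻¹ = kg⁻¹·s²·A.
  H = Wb/A (inductance = flux per current),
      = kg·m²·s⁻²·A⁻².
  So H⁻¹ = kg⁻¹·m⁻²·s²·A².
  Combining: Gy·T⁻¹·H⁻¹ = (m²·s⁻²) · (kg⁻¹·s²·A) · (kg⁻¹·m⁻²·s²·A²) = kg⁻²·s²·A³.
Right side:
  T = Wb/m² (flux density = flux per area),
      = kg·s⁻²·A⁻¹.
  So T⁻¹ = kg⁻¹·s²·A.
  H = Wb/A (inductance = flux per current),
      = kg·m²·s⁻²·A⁻².
  So H⁻¹ = kg⁻¹·m⁻²·s²·A².
  Gy = J/kg (absorbed dose = energy per mass),
      = m²·s⁻².
  W = J/s (power = energy per time),
      = kg·m²·s⁻³.
  So W⁻¹ = kg⁻¹·m⁻²·s³.
  S = 1/Ω (conductance is reciprocal resistance),
      = kg⁻¹·m⁻²·s³·A².
  So S⁻¹ = kg·m²·s⁻³·A⁻².
  Combining: T⁻¹·H⁻¹·Gy·W⁻¹·S⁻¹·A² = (kg⁻¹·s²·A) · (kg⁻¹·m⁻²·s²·A²) · (m²·s⁻²) · (kg⁻¹·m⁻²·s³) · (kg·m²·s⁻³·A⁻²) · A² = kg⁻²·s²·A³.
Both reduce to kg⁻²·s²·A³.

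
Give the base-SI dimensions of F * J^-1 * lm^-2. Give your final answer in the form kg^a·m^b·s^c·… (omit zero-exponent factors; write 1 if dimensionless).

kg⁻²·m⁻⁴·s⁶·A²·cd⁻²

F = kg⁻¹·m⁻²·s⁴·A².
J = kg·m²·s⁻².
So J⁻¹ = kg⁻¹·m⁻²·s².
lm = cd.
So lm⁻² = cd⁻².
Combining: F·J⁻¹·lm⁻² = (kg⁻¹·m⁻²·s⁴·A²) · (kg⁻¹·m⁻²·s²) · cd⁻² = kg⁻²·m⁻⁴·s⁶·A²·cd⁻².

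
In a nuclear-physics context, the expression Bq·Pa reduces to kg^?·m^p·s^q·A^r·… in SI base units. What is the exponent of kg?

Bq = 1/s = s⁻¹ (activity is decays per second).
Pa = N/m² (pressure = force per area),
    = kg·m⁻¹·s⁻².
Combining: Bq·Pa = s⁻¹ · (kg·m⁻¹·s⁻²) = kg·m⁻¹·s⁻³.
The exponent of kg is 1.

1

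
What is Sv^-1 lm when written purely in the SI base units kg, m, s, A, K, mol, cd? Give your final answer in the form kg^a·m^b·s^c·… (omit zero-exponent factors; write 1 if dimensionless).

m⁻²·s²·cd

Sv = m²·s⁻².
So Sv⁻¹ = m⁻²·s².
lm = cd.
Combining: Sv⁻¹·lm = (m⁻²·s²) · cd = m⁻²·s²·cd.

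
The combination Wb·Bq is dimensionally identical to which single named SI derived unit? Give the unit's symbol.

Wb = V·s (flux: a volt is a weber per second),
    = kg·m²·s⁻²·A⁻¹.
Bq = 1/s = s⁻¹ (activity is decays per second).
Combining: Wb·Bq = (kg·m²·s⁻²·A⁻¹) · s⁻¹ = kg·m²·s⁻³·A⁻¹.
kg·m²·s⁻³·A⁻¹ is the base-SI form of the volt.

V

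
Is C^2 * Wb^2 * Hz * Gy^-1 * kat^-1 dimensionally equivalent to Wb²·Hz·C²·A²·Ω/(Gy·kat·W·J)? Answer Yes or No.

Left side:
  C = A·s = s·A (charge = current × time).
  So C² = s²·A².
  Wb = V·s (flux: a volt is a weber per second),
      = kg·m²·s⁻²·A⁻¹.
  So Wb² = kg²·m⁴·s⁻⁴·A⁻².
  Hz = 1/s = s⁻¹ (frequency is cycles per second).
  Gy = J/kg (absorbed dose = energy per mass),
      = m²·s⁻².
  So Gy⁻¹ = m⁻²·s².
  kat = mol/s = s⁻¹·mol (catalytic activity).
  So kat⁻¹ = s·mol⁻¹.
  Combining: C²·Wb²·Hz·Gy⁻¹·kat⁻¹ = (s²·A²) · (kg²·m⁴·s⁻⁴·A⁻²) · s⁻¹ · (m⁻²·s²) · (s·mol⁻¹) = kg²·m²·mol⁻¹.
Right side:
  Gy = m²·s⁻².
  So Gy⁻¹ = m⁻²·s².
  kat = s⁻¹·mol.
  So kat⁻¹ = s·mol⁻¹.
  Wb = kg·m²·s⁻²·A⁻¹.
  So Wb² = kg²·m⁴·s⁻⁴·A⁻².
  Hz = s⁻¹.
  W = kg·m²·s⁻³.
  So W⁻¹ = kg⁻¹·m⁻²·s³.
  J = kg·m²·s⁻².
  So J⁻¹ = kg⁻¹·m⁻²·s².
  C = s·A.
  So C² = s²·A².
  Ω = kg·m²·s⁻³·A⁻².
  Combining: Gy⁻¹·kat⁻¹·Wb²·Hz·W⁻¹·J⁻¹·C²·A²·Ω = (m⁻²·s²) · (s·mol⁻¹) · (kg²·m⁴·s⁻⁴·A⁻²) · s⁻¹ · (kg⁻¹·m⁻²·s³) · (kg⁻¹·m⁻²·s²) · (s²·A²) · A² · (kg·m²·s⁻³·A⁻²) = kg·s²·mol⁻¹.
Left is kg²·m²·mol⁻¹; right is kg·s²·mol⁻¹ — different.

No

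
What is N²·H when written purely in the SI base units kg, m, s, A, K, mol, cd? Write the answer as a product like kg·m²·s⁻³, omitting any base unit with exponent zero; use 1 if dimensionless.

N = kg·m/s² = kg·m·s⁻² (force = mass × acceleration).
So N² = kg²·m²·s⁻⁴.
H = Wb/A (inductance = flux per current),
    = kg·m²·s⁻²·A⁻².
Combining: N²·H = (kg²·m²·s⁻⁴) · (kg·m²·s⁻²·A⁻²) = kg³·m⁴·s⁻⁶·A⁻².

kg³·m⁴·s⁻⁶·A⁻²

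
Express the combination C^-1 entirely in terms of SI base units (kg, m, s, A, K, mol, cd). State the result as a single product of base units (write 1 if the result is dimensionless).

C = A·s = s·A (charge = current × time).
So C⁻¹ = s⁻¹·A⁻¹.

s⁻¹·A⁻¹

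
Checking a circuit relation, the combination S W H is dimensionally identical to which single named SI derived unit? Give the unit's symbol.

J

S = 1/Ω (conductance is reciprocal resistance),
    = kg⁻¹·m⁻²·s³·A².
W = J/s (power = energy per time),
    = kg·m²·s⁻³.
H = Wb/A (inductance = flux per current),
    = kg·m²·s⁻²·A⁻².
Combining: S·W·H = (kg⁻¹·m⁻²·s³·A²) · (kg·m²·s⁻³) · (kg·m²·s⁻²·A⁻²) = kg·m²·s⁻².
kg·m²·s⁻² is the base-SI form of the joule.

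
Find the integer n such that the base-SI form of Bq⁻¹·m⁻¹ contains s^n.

1

Bq = 1/s = s⁻¹ (activity is decays per second).
So Bq⁻¹ = s.
Combining: Bq⁻¹·m⁻¹ = s · m⁻¹ = m⁻¹·s.
The exponent of s is 1.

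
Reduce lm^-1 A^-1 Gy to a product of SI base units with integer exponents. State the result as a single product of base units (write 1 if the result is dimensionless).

lm = cd.
So lm⁻¹ = cd⁻¹.
Gy = m²·s⁻².
Combining: lm⁻¹·A⁻¹·Gy = cd⁻¹ · A⁻¹ · (m²·s⁻²) = m²·s⁻²·A⁻¹·cd⁻¹.

m²·s⁻²·A⁻¹·cd⁻¹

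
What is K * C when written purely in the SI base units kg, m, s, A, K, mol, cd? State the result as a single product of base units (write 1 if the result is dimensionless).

s·A·K

C = s·A.
Combining: K·C = K · (s·A) = s·A·K.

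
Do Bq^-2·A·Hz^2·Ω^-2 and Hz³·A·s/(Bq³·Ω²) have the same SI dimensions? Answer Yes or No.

Left side:
  Bq = s⁻¹.
  So Bq⁻² = s².
  Hz = s⁻¹.
  So Hz² = s⁻².
  Ω = kg·m²·s⁻³·A⁻².
  So Ω⁻² = kg⁻²·m⁻⁴·s⁶·A⁴.
  Combining: Bq⁻²·A·Hz²·Ω⁻² = s² · A · s⁻² · (kg⁻²·m⁻⁴·s⁶·A⁴) = kg⁻²·m⁻⁴·s⁶·A⁵.
Right side:
  Hz = 1/s = s⁻¹ (frequency is cycles per second).
  So Hz³ = s⁻³.
  Bq = 1/s = s⁻¹ (activity is decays per second).
  So Bq⁻³ = s³.
  Ω = V/A (resistance = voltage per current),
      = kg·m²·s⁻³·A⁻².
  So Ω⁻² = kg⁻²·m⁻⁴·s⁶·A⁴.
  Combining: Hz³·A·Bq⁻³·s·Ω⁻² = s⁻³ · A · s³ · s · (kg⁻²·m⁻⁴·s⁶·A⁴) = kg⁻²·m⁻⁴·s⁷·A⁵.
Left is kg⁻²·m⁻⁴·s⁶·A⁵; right is kg⁻²·m⁻⁴·s⁷·A⁵ — different.

No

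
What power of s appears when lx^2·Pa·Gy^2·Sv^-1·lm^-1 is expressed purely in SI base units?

lx = m⁻²·cd.
So lx² = m⁻⁴·cd².
Pa = kg·m⁻¹·s⁻².
Gy = m²·s⁻².
So Gy² = m⁴·s⁻⁴.
Sv = m²·s⁻².
So Sv⁻¹ = m⁻²·s².
lm = cd.
So lm⁻¹ = cd⁻¹.
Combining: lx²·Pa·Gy²·Sv⁻¹·lm⁻¹ = (m⁻⁴·cd²) · (kg·m⁻¹·s⁻²) · (m⁴·s⁻⁴) · (m⁻²·s²) · cd⁻¹ = kg·m⁻³·s⁻⁴·cd.
The exponent of s is -4.

-4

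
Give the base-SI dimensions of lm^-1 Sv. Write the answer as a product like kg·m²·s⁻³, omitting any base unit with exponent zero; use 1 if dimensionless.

lm = cd·sr = cd (luminous flux; sr is dimensionless).
So lm⁻¹ = cd⁻¹.
Sv = J/kg (equivalent dose = energy per mass),
    = m²·s⁻².
Combining: lm⁻¹·Sv = cd⁻¹ · (m²·s⁻²) = m²·s⁻²·cd⁻¹.

m²·s⁻²·cd⁻¹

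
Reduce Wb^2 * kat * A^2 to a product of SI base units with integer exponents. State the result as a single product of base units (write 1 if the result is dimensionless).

Wb = kg·m²·s⁻²·A⁻¹.
So Wb² = kg²·m⁴·s⁻⁴·A⁻².
kat = s⁻¹·mol.
Combining: Wb²·kat·A² = (kg²·m⁴·s⁻⁴·A⁻²) · (s⁻¹·mol) · A² = kg²·m⁴·s⁻⁵·mol.

kg²·m⁴·s⁻⁵·mol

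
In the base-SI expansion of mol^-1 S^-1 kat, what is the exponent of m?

2

S = kg⁻¹·m⁻²·s³·A².
So S⁻¹ = kg·m²·s⁻³·A⁻².
kat = s⁻¹·mol.
Combining: mol⁻¹·S⁻¹·kat = mol⁻¹ · (kg·m²·s⁻³·A⁻²) · (s⁻¹·mol) = kg·m²·s⁻⁴·A⁻².
The exponent of m is 2.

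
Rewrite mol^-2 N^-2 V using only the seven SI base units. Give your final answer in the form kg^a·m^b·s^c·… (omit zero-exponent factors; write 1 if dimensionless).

N = kg·m·s⁻².
So N⁻² = kg⁻²·m⁻²·s⁴.
V = kg·m²·s⁻³·A⁻¹.
Combining: mol⁻²·N⁻²·V = mol⁻² · (kg⁻²·m⁻²·s⁴) · (kg·m²·s⁻³·A⁻¹) = kg⁻¹·s·A⁻¹·mol⁻².

kg⁻¹·s·A⁻¹·mol⁻²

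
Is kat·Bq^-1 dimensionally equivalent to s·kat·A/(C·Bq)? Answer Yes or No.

Yes

Left side:
  kat = s⁻¹·mol.
  Bq = s⁻¹.
  So Bq⁻¹ = s.
  Combining: kat·Bq⁻¹ = (s⁻¹·mol) · s = mol.
Right side:
  kat = mol/s = s⁻¹·mol (catalytic activity).
  C = A·s = s·A (charge = current × time).
  So C⁻¹ = s⁻¹·A⁻¹.
  Bq = 1/s = s⁻¹ (activity is decays per second).
  So Bq⁻¹ = s.
  Combining: s·kat·A·C⁻¹·Bq⁻¹ = s · (s⁻¹·mol) · A · (s⁻¹·A⁻¹) · s = mol.
Both reduce to mol.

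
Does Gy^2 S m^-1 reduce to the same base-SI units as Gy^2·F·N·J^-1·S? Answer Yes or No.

No

Left side:
  Gy = m²·s⁻².
  So Gy² = m⁴·s⁻⁴.
  S = kg⁻¹·m⁻²·s³·A².
  Combining: Gy²·S·m⁻¹ = (m⁴·s⁻⁴) · (kg⁻¹·m⁻²·s³·A²) · m⁻¹ = kg⁻¹·m·s⁻¹·A².
Right side:
  Gy = m²·s⁻².
  So Gy² = m⁴·s⁻⁴.
  F = kg⁻¹·m⁻²·s⁴·A².
  N = kg·m·s⁻².
  J = kg·m²·s⁻².
  So J⁻¹ = kg⁻¹·m⁻²·s².
  S = kg⁻¹·m⁻²·s³·A².
  Combining: Gy²·F·N·J⁻¹·S = (m⁴·s⁻⁴) · (kg⁻¹·m⁻²·s⁴·A²) · (kg·m·s⁻²) · (kg⁻¹·m⁻²·s²) · (kg⁻¹·m⁻²·s³·A²) = kg⁻²·m⁻¹·s³·A⁴.
Left is kg⁻¹·m·s⁻¹·A²; right is kg⁻²·m⁻¹·s³·A⁴ — different.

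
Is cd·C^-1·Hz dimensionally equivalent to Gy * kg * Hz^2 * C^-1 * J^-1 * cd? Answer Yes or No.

Left side:
  C = A·s = s·A (charge = current × time).
  So C⁻¹ = s⁻¹·A⁻¹.
  Hz = 1/s = s⁻¹ (frequency is cycles per second).
  Combining: cd·C⁻¹·Hz = cd · (s⁻¹·A⁻¹) · s⁻¹ = s⁻²·A⁻¹·cd.
Right side:
  Gy = J/kg (absorbed dose = energy per mass),
      = m²·s⁻².
  Hz = 1/s = s⁻¹ (frequency is cycles per second).
  So Hz² = s⁻².
  C = A·s = s·A (charge = current × time).
  So C⁻¹ = s⁻¹·A⁻¹.
  J = N·m (work = force × distance),
      = kg·m²·s⁻².
  So J⁻¹ = kg⁻¹·m⁻²·s².
  Combining: Gy·kg·Hz²·C⁻¹·J⁻¹·cd = (m²·s⁻²) · kg · s⁻² · (s⁻¹·A⁻¹) · (kg⁻¹·m⁻²·s²) · cd = s⁻³·A⁻¹·cd.
Left is s⁻²·A⁻¹·cd; right is s⁻³·A⁻¹·cd — different.

No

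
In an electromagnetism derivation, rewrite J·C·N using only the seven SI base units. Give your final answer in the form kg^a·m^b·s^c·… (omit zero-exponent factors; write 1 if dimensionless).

kg²·m³·s⁻³·A

J = kg·m²·s⁻².
C = s·A.
N = kg·m·s⁻².
Combining: J·C·N = (kg·m²·s⁻²) · (s·A) · (kg·m·s⁻²) = kg²·m³·s⁻³·A.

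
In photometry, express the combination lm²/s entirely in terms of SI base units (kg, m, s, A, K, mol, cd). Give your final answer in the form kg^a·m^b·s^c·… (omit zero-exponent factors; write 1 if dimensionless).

s⁻¹·cd²

lm = cd·sr = cd (luminous flux; sr is dimensionless).
So lm² = cd².
Combining: lm²·s⁻¹ = cd² · s⁻¹ = s⁻¹·cd².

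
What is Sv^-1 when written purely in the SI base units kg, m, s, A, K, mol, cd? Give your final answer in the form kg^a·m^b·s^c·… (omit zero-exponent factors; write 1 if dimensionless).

m⁻²·s²

Sv = m²·s⁻².
So Sv⁻¹ = m⁻²·s².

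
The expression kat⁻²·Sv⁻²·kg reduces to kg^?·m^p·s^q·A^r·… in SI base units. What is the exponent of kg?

kat = mol/s = s⁻¹·mol (catalytic activity).
So kat⁻² = s²·mol⁻².
Sv = J/kg (equivalent dose = energy per mass),
    = m²·s⁻².
So Sv⁻² = m⁻⁴·s⁴.
Combining: kat⁻²·Sv⁻²·kg = (s²·mol⁻²) · (m⁻⁴·s⁴) · kg = kg·m⁻⁴·s⁶·mol⁻².
The exponent of kg is 1.

1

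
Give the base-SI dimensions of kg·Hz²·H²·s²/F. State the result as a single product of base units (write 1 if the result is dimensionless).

Hz = 1/s = s⁻¹ (frequency is cycles per second).
So Hz² = s⁻².
H = Wb/A (inductance = flux per current),
    = kg·m²·s⁻²·A⁻².
So H² = kg²·m⁴·s⁻⁴·A⁻⁴.
F = C/V (capacitance = charge per voltage),
    = A·s/(kg·m²·s⁻³·A⁻¹) (substituting C and V),
    = kg⁻¹·m⁻²·s⁴·A².
So F⁻¹ = kg·m²·s⁻⁴·A⁻².
Combining: kg·Hz²·H²·s²·F⁻¹ = kg · s⁻² · (kg²·m⁴·s⁻⁴·A⁻⁴) · s² · (kg·m²·s⁻⁴·A⁻²) = kg⁴·m⁶·s⁻⁸·A⁻⁶.

kg⁴·m⁶·s⁻⁸·A⁻⁶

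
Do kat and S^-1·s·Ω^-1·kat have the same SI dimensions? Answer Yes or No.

No

Left side:
  kat = s⁻¹·mol.
Right side:
  S = 1/Ω (conductance is reciprocal resistance),
      = kg⁻¹·m⁻²·s³·A².
  So S⁻¹ = kg·m²·s⁻³·A⁻².
  Ω = V/A (resistance = voltage per current),
      = kg·m²·s⁻³·A⁻².
  So Ω⁻¹ = kg⁻¹·m⁻²·s³·A².
  kat = mol/s = s⁻¹·mol (catalytic activity).
  Combining: S⁻¹·s·Ω⁻¹·kat = (kg·m²·s⁻³·A⁻²) · s · (kg⁻¹·m⁻²·s³·A²) · (s⁻¹·mol) = mol.
Left is s⁻¹·mol; right is mol — different.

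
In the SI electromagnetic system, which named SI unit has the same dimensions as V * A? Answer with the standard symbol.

W

V = W/A (potential = power per current),
    = kg·m²·s⁻³·A⁻¹.
Combining: V·A = (kg·m²·s⁻³·A⁻¹) · A = kg·m²·s⁻³.
kg·m²·s⁻³ is the base-SI form of the watt.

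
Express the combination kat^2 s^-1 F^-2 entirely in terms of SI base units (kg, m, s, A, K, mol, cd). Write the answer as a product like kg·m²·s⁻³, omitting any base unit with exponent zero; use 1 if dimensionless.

kat = s⁻¹·mol.
So kat² = s⁻²·mol².
F = kg⁻¹·m⁻²·s⁴·A².
So F⁻² = kg²·m⁴·s⁻⁸·A⁻⁴.
Combining: kat²·s⁻¹·F⁻² = (s⁻²·mol²) · s⁻¹ · (kg²·m⁴·s⁻⁸·A⁻⁴) = kg²·m⁴·s⁻¹¹·A⁻⁴·mol².

kg²·m⁴·s⁻¹¹·A⁻⁴·mol²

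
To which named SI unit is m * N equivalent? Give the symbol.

J

N = kg·m·s⁻².
Combining: m·N = m · (kg·m·s⁻²) = kg·m²·s⁻².
kg·m²·s⁻² is the base-SI form of the joule.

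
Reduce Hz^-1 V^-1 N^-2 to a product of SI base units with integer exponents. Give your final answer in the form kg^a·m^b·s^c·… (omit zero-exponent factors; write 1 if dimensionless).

kg⁻³·m⁻⁴·s⁸·A

Hz = 1/s = s⁻¹ (frequency is cycles per second).
So Hz⁻¹ = s.
V = W/A (potential = power per current),
    = kg·m²·s⁻³·A⁻¹.
So V⁻¹ = kg⁻¹·m⁻²·s³·A.
N = kg·m/s² = kg·m·s⁻² (force = mass × acceleration).
So N⁻² = kg⁻²·m⁻²·s⁴.
Combining: Hz⁻¹·V⁻¹·N⁻² = s · (kg⁻¹·m⁻²·s³·A) · (kg⁻²·m⁻²·s⁴) = kg⁻³·m⁻⁴·s⁸·A.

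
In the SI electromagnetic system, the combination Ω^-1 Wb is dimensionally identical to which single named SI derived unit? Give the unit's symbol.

Ω = kg·m²·s⁻³·A⁻².
So Ω⁻¹ = kg⁻¹·m⁻²·s³·A².
Wb = kg·m²·s⁻²·A⁻¹.
Combining: Ω⁻¹·Wb = (kg⁻¹·m⁻²·s³·A²) · (kg·m²·s⁻²·A⁻¹) = s·A.
s·A is the base-SI form of the coulomb.

C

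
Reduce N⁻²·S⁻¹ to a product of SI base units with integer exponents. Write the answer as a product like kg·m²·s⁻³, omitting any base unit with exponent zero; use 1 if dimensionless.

kg⁻¹·s·A⁻²

N = kg·m/s² = kg·m·s⁻² (force = mass × acceleration).
So N⁻² = kg⁻²·m⁻²·s⁴.
S = 1/Ω (conductance is reciprocal resistance),
    = kg⁻¹·m⁻²·s³·A².
So S⁻¹ = kg·m²·s⁻³·A⁻².
Combining: N⁻²·S⁻¹ = (kg⁻²·m⁻²·s⁴) · (kg·m²·s⁻³·A⁻²) = kg⁻¹·s·A⁻².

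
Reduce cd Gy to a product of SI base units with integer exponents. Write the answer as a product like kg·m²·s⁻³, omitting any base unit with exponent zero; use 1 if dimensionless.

m²·s⁻²·cd

Gy = m²·s⁻².
Combining: cd·Gy = cd · (m²·s⁻²) = m²·s⁻²·cd.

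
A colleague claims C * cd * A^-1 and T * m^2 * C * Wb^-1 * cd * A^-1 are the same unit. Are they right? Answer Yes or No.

Yes

Left side:
  C = s·A.
  Combining: C·cd·A⁻¹ = (s·A) · cd · A⁻¹ = s·cd.
Right side:
  T = kg·s⁻²·A⁻¹.
  C = s·A.
  Wb = kg·m²·s⁻²·A⁻¹.
  So Wb⁻¹ = kg⁻¹·m⁻²·s²·A.
  Combining: T·m²·C·Wb⁻¹·cd·A⁻¹ = (kg·s⁻²·A⁻¹) · m² · (s·A) · (kg⁻¹·m⁻²·s²·A) · cd · A⁻¹ = s·cd.
Both reduce to s·cd.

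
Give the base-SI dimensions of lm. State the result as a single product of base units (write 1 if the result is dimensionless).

cd

lm = cd·sr = cd (luminous flux; sr is dimensionless).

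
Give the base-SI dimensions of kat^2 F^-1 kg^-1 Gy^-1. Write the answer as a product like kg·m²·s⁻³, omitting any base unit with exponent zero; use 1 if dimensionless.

kat = s⁻¹·mol.
So kat² = s⁻²·mol².
F = kg⁻¹·m⁻²·s⁴·A².
So F⁻¹ = kg·m²·s⁻⁴·A⁻².
Gy = m²·s⁻².
So Gy⁻¹ = m⁻²·s².
Combining: kat²·F⁻¹·kg⁻¹·Gy⁻¹ = (s⁻²·mol²) · (kg·m²·s⁻⁴·A⁻²) · kg⁻¹ · (m⁻²·s²) = s⁻⁴·A⁻²·mol².

s⁻⁴·A⁻²·mol²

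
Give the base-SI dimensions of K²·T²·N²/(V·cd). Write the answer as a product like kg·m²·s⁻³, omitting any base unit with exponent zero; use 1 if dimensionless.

kg³·s⁻⁵·A⁻¹·K²·cd⁻¹

T = Wb/m² (flux density = flux per area),
    = kg·s⁻²·A⁻¹.
So T² = kg²·s⁻⁴·A⁻².
N = kg·m/s² = kg·m·s⁻² (force = mass × acceleration).
So N² = kg²·m²·s⁻⁴.
V = W/A (potential = power per current),
    = kg·m²·s⁻³·A⁻¹.
So V⁻¹ = kg⁻¹·m⁻²·s³·A.
Combining: K²·T²·N²·V⁻¹·cd⁻¹ = K² · (kg²·s⁻⁴·A⁻²) · (kg²·m²·s⁻⁴) · (kg⁻¹·m⁻²·s³·A) · cd⁻¹ = kg³·s⁻⁵·A⁻¹·K²·cd⁻¹.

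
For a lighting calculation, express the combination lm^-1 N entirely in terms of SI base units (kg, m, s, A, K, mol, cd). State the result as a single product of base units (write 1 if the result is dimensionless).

lm = cd·sr = cd (luminous flux; sr is dimensionless).
So lm⁻¹ = cd⁻¹.
N = kg·m/s² = kg·m·s⁻² (force = mass × acceleration).
Combining: lm⁻¹·N = cd⁻¹ · (kg·m·s⁻²) = kg·m·s⁻²·cd⁻¹.

kg·m·s⁻²·cd⁻¹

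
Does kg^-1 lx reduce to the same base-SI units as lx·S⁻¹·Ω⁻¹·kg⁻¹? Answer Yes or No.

Left side:
  lx = lm/m² (illuminance = luminous flux per area),
      = m⁻²·cd.
  Combining: kg⁻¹·lx = kg⁻¹ · (m⁻²·cd) = kg⁻¹·m⁻²·cd.
Right side:
  lx = lm/m² (illuminance = luminous flux per area),
      = m⁻²·cd.
  S = 1/Ω (conductance is reciprocal resistance),
      = kg⁻¹·m⁻²·s³·A².
  So S⁻¹ = kg·m²·s⁻³·A⁻².
  Ω = V/A (resistance = voltage per current),
      = kg·m²·s⁻³·A⁻².
  So Ω⁻¹ = kg⁻¹·m⁻²·s³·A².
  Combining: lx·S⁻¹·Ω⁻¹·kg⁻¹ = (m⁻²·cd) · (kg·m²·s⁻³·A⁻²) · (kg⁻¹·m⁻²·s³·A²) · kg⁻¹ = kg⁻¹·m⁻²·cd.
Both reduce to kg⁻¹·m⁻²·cd.

Yes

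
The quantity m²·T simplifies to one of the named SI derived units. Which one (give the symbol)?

Wb

T = kg·s⁻²·A⁻¹.
Combining: m²·T = m² · (kg·s⁻²·A⁻¹) = kg·m²·s⁻²·A⁻¹.
kg·m²·s⁻²·A⁻¹ is the base-SI form of the weber.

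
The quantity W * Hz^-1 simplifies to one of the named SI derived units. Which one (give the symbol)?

J

W = J/s (power = energy per time),
    = kg·m²·s⁻³.
Hz = 1/s = s⁻¹ (frequency is cycles per second).
So Hz⁻¹ = s.
Combining: W·Hz⁻¹ = (kg·m²·s⁻³) · s = kg·m²·s⁻².
kg·m²·s⁻² is the base-SI form of the joule.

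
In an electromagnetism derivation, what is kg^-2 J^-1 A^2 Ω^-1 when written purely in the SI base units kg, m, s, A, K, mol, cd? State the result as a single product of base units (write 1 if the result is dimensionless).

kg⁻⁴·m⁻⁴·s⁵·A⁴

J = N·m (work = force × distance),
    = kg·m²·s⁻².
So J⁻¹ = kg⁻¹·m⁻²·s².
Ω = V/A (resistance = voltage per current),
    = kg·m²·s⁻³·A⁻².
So Ω⁻¹ = kg⁻¹·m⁻²·s³·A².
Combining: kg⁻²·J⁻¹·A²·Ω⁻¹ = kg⁻² · (kg⁻¹·m⁻²·s²) · A² · (kg⁻¹·m⁻²·s³·A²) = kg⁻⁴·m⁻⁴·s⁵·A⁴.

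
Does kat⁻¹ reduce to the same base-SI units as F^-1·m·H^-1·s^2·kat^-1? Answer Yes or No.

No

Left side:
  kat = mol/s = s⁻¹·mol (catalytic activity).
  So kat⁻¹ = s·mol⁻¹.
Right side:
  F = kg⁻¹·m⁻²·s⁴·A².
  So F⁻¹ = kg·m²·s⁻⁴·A⁻².
  H = kg·m²·s⁻²·A⁻².
  So H⁻¹ = kg⁻¹·m⁻²·s²·A².
  kat = s⁻¹·mol.
  So kat⁻¹ = s·mol⁻¹.
  Combining: F⁻¹·m·H⁻¹·s²·kat⁻¹ = (kg·m²·s⁻⁴·A⁻²) · m · (kg⁻¹·m⁻²·s²·A²) · s² · (s·mol⁻¹) = m·s·mol⁻¹.
Left is s·mol⁻¹; right is m·s·mol⁻¹ — different.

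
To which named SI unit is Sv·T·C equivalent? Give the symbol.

W

Sv = J/kg (equivalent dose = energy per mass),
    = m²·s⁻².
T = Wb/m² (flux density = flux per area),
    = kg·s⁻²·A⁻¹.
C = A·s = s·A (charge = current × time).
Combining: Sv·T·C = (m²·s⁻²) · (kg·s⁻²·A⁻¹) · (s·A) = kg·m²·s⁻³.
kg·m²·s⁻³ is the base-SI form of the watt.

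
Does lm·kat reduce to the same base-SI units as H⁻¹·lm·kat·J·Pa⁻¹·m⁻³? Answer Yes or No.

No

Left side:
  lm = cd.
  kat = s⁻¹·mol.
  Combining: lm·kat = cd · (s⁻¹·mol) = s⁻¹·mol·cd.
Right side:
  H = Wb/A (inductance = flux per current),
      = kg·m²·s⁻²·A⁻².
  So H⁻¹ = kg⁻¹·m⁻²·s²·A².
  lm = cd·sr = cd (luminous flux; sr is dimensionless).
  kat = mol/s = s⁻¹·mol (catalytic activity).
  J = N·m (work = force × distance),
      = kg·m²·s⁻².
  Pa = N/m² (pressure = force per area),
      = kg·m⁻¹·s⁻².
  So Pa⁻¹ = kg⁻¹·m·s².
  Combining: H⁻¹·lm·kat·J·Pa⁻¹·m⁻³ = (kg⁻¹·m⁻²·s²·A²) · cd · (s⁻¹·mol) · (kg·m²·s⁻²) · (kg⁻¹·m·s²) · m⁻³ = kg⁻¹·m⁻²·s·A²·mol·cd.
Left is s⁻¹·mol·cd; right is kg⁻¹·m⁻²·s·A²·mol·cd — different.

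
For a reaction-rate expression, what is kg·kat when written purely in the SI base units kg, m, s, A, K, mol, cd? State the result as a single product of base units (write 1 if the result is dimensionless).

kg·s⁻¹·mol

kat = mol/s = s⁻¹·mol (catalytic activity).
Combining: kg·kat = kg · (s⁻¹·mol) = kg·s⁻¹·mol.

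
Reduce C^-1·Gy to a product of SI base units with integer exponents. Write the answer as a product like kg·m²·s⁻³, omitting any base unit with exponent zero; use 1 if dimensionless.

C = s·A.
So C⁻¹ = s⁻¹·A⁻¹.
Gy = m²·s⁻².
Combining: C⁻¹·Gy = (s⁻¹·A⁻¹) · (m²·s⁻²) = m²·s⁻³·A⁻¹.

m²·s⁻³·A⁻¹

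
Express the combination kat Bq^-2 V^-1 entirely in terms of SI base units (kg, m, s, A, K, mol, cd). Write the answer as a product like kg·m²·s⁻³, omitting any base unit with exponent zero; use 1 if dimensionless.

kat = mol/s = s⁻¹·mol (catalytic activity).
Bq = 1/s = s⁻¹ (activity is decays per second).
So Bq⁻² = s².
V = W/A (potential = power per current),
    = kg·m²·s⁻³·A⁻¹.
So V⁻¹ = kg⁻¹·m⁻²·s³·A.
Combining: kat·Bq⁻²·V⁻¹ = (s⁻¹·mol) · s² · (kg⁻¹·m⁻²·s³·A) = kg⁻¹·m⁻²·s⁴·A·mol.

kg⁻¹·m⁻²·s⁴·A·mol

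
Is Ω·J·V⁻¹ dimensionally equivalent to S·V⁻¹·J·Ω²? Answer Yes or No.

Yes

Left side:
  Ω = V/A (resistance = voltage per current),
      = kg·m²·s⁻³·A⁻².
  J = N·m (work = force × distance),
      = kg·m²·s⁻².
  V = W/A (potential = power per current),
      = kg·m²·s⁻³·A⁻¹.
  So V⁻¹ = kg⁻¹·m⁻²·s³·A.
  Combining: Ω·J·V⁻¹ = (kg·m²·s⁻³·A⁻²) · (kg·m²·s⁻²) · (kg⁻¹·m⁻²·s³·A) = kg·m²·s⁻²·A⁻¹.
Right side:
  S = kg⁻¹·m⁻²·s³·A².
  V = kg·m²·s⁻³·A⁻¹.
  So V⁻¹ = kg⁻¹·m⁻²·s³·A.
  J = kg·m²·s⁻².
  Ω = kg·m²·s⁻³·A⁻².
  So Ω² = kg²·m⁴·s⁻⁶·A⁻⁴.
  Combining: S·V⁻¹·J·Ω² = (kg⁻¹·m⁻²·s³·A²) · (kg⁻¹·m⁻²·s³·A) · (kg·m²·s⁻²) · (kg²·m⁴·s⁻⁶·A⁻⁴) = kg·m²·s⁻²·A⁻¹.
Both reduce to kg·m²·s⁻²·A⁻¹.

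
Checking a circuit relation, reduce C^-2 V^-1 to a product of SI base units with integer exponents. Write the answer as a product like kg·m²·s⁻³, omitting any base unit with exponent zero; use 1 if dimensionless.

C = s·A.
So C⁻² = s⁻²·A⁻².
V = kg·m²·s⁻³·A⁻¹.
So V⁻¹ = kg⁻¹·m⁻²·s³·A.
Combining: C⁻²·V⁻¹ = (s⁻²·A⁻²) · (kg⁻¹·m⁻²·s³·A) = kg⁻¹·m⁻²·s·A⁻¹.

kg⁻¹·m⁻²·s·A⁻¹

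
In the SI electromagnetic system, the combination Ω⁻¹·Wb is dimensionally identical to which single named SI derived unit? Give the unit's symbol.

C

Ω = V/A (resistance = voltage per current),
    = kg·m²·s⁻³·A⁻².
So Ω⁻¹ = kg⁻¹·m⁻²·s³·A².
Wb = V·s (flux: a volt is a weber per second),
    = kg·m²·s⁻²·A⁻¹.
Combining: Ω⁻¹·Wb = (kg⁻¹·m⁻²·s³·A²) · (kg·m²·s⁻²·A⁻¹) = s·A.
s·A is the base-SI form of the coulomb.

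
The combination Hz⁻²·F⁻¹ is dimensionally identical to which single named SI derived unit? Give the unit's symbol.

H

Hz = s⁻¹.
So Hz⁻² = s².
F = kg⁻¹·m⁻²·s⁴·A².
So F⁻¹ = kg·m²·s⁻⁴·A⁻².
Combining: Hz⁻²·F⁻¹ = s² · (kg·m²·s⁻⁴·A⁻²) = kg·m²·s⁻²·A⁻².
kg·m²·s⁻²·A⁻² is the base-SI form of the henry.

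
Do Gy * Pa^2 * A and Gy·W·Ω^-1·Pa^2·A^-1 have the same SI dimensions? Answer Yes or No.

Yes

Left side:
  Gy = m²·s⁻².
  Pa = kg·m⁻¹·s⁻².
  So Pa² = kg²·m⁻²·s⁻⁴.
  Combining: Gy·Pa²·A = (m²·s⁻²) · (kg²·m⁻²·s⁻⁴) · A = kg²·s⁻⁶·A.
Right side:
  Gy = J/kg (absorbed dose = energy per mass),
      = m²·s⁻².
  W = J/s (power = energy per time),
      = kg·m²·s⁻³.
  Ω = V/A (resistance = voltage per current),
      = kg·m²·s⁻³·A⁻².
  So Ω⁻¹ = kg⁻¹·m⁻²·s³·A².
  Pa = N/m² (pressure = force per area),
      = kg·m⁻¹·s⁻².
  So Pa² = kg²·m⁻²·s⁻⁴.
  Combining: Gy·W·Ω⁻¹·Pa²·A⁻¹ = (m²·s⁻²) · (kg·m²·s⁻³) · (kg⁻¹·m⁻²·s³·A²) · (kg²·m⁻²·s⁻⁴) · A⁻¹ = kg²·s⁻⁶·A.
Both reduce to kg²·s⁻⁶·A.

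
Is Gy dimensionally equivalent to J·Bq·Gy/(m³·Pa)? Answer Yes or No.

Left side:
  Gy = J/kg (absorbed dose = energy per mass),
      = m²·s⁻².
Right side:
  J = N·m (work = force × distance),
      = kg·m²·s⁻².
  Bq = 1/s = s⁻¹ (activity is decays per second).
  Gy = J/kg (absorbed dose = energy per mass),
      = m²·s⁻².
  Pa = N/m² (pressure = force per area),
      = kg·m⁻¹·s⁻².
  So Pa⁻¹ = kg⁻¹·m·s².
  Combining: J·m⁻³·Bq·Gy·Pa⁻¹ = (kg·m²·s⁻²) · m⁻³ · s⁻¹ · (m²·s⁻²) · (kg⁻¹·m·s²) = m²·s⁻³.
Left is m²·s⁻²; right is m²·s⁻³ — different.

No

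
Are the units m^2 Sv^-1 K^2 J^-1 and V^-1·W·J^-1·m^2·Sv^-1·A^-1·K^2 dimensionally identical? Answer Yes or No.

Left side:
  Sv = m²·s⁻².
  So Sv⁻¹ = m⁻²·s².
  J = kg·m²·s⁻².
  So J⁻¹ = kg⁻¹·m⁻²·s².
  Combining: m²·Sv⁻¹·K²·J⁻¹ = m² · (m⁻²·s²) · K² · (kg⁻¹·m⁻²·s²) = kg⁻¹·m⁻²·s⁴·K².
Right side:
  V = kg·m²·s⁻³·A⁻¹.
  So V⁻¹ = kg⁻¹·m⁻²·s³·A.
  W = kg·m²·s⁻³.
  J = kg·m²·s⁻².
  So J⁻¹ = kg⁻¹·m⁻²·s².
  Sv = m²·s⁻².
  So Sv⁻¹ = m⁻²·s².
  Combining: V⁻¹·W·J⁻¹·m²·Sv⁻¹·A⁻¹·K² = (kg⁻¹·m⁻²·s³·A) · (kg·m²·s⁻³) · (kg⁻¹·m⁻²·s²) · m² · (m⁻²·s²) · A⁻¹ · K² = kg⁻¹·m⁻²·s⁴·K².
Both reduce to kg⁻¹·m⁻²·s⁴·K².

Yes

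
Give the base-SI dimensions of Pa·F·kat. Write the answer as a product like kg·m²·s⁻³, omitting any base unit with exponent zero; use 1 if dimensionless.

Pa = kg·m⁻¹·s⁻².
F = kg⁻¹·m⁻²·s⁴·A².
kat = s⁻¹·mol.
Combining: Pa·F·kat = (kg·m⁻¹·s⁻²) · (kg⁻¹·m⁻²·s⁴·A²) · (s⁻¹·mol) = m⁻³·s·A²·mol.

m⁻³·s·A²·mol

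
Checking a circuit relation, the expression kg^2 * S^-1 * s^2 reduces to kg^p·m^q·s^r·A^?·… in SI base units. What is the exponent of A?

-2

S = 1/Ω (conductance is reciprocal resistance),
    = kg⁻¹·m⁻²·s³·A².
So S⁻¹ = kg·m²·s⁻³·A⁻².
Combining: kg²·S⁻¹·s² = kg² · (kg·m²·s⁻³·A⁻²) · s² = kg³·m²·s⁻¹·A⁻².
The exponent of A is -2.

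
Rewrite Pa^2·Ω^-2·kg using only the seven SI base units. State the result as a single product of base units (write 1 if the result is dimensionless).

Pa = kg·m⁻¹·s⁻².
So Pa² = kg²·m⁻²·s⁻⁴.
Ω = kg·m²·s⁻³·A⁻².
So Ω⁻² = kg⁻²·m⁻⁴·s⁶·A⁴.
Combining: Pa²·Ω⁻²·kg = (kg²·m⁻²·s⁻⁴) · (kg⁻²·m⁻⁴·s⁶·A⁴) · kg = kg·m⁻⁶·s²·A⁴.

kg·m⁻⁶·s²·A⁴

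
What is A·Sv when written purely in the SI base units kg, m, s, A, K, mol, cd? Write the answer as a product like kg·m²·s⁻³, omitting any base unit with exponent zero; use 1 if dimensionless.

Sv = m²·s⁻².
Combining: A·Sv = A · (m²·s⁻²) = m²·s⁻²·A.

m²·s⁻²·A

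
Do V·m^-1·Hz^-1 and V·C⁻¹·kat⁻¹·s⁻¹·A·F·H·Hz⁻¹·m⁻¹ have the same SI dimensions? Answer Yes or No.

No

Left side:
  V = kg·m²·s⁻³·A⁻¹.
  Hz = s⁻¹.
  So Hz⁻¹ = s.
  Combining: V·m⁻¹·Hz⁻¹ = (kg·m²·s⁻³·A⁻¹) · m⁻¹ · s = kg·m·s⁻²·A⁻¹.
Right side:
  V = W/A (potential = power per current),
      = kg·m²·s⁻³·A⁻¹.
  C = A·s = s·A (charge = current × time).
  So C⁻¹ = s⁻¹·A⁻¹.
  kat = mol/s = s⁻¹·mol (catalytic activity).
  So kat⁻¹ = s·mol⁻¹.
  F = C/V (capacitance = charge per voltage),
      = A·s/(kg·m²·s⁻³·A⁻¹) (substituting C and V),
      = kg⁻¹·m⁻²·s⁴·A².
  H = Wb/A (inductance = flux per current),
      = kg·m²·s⁻²·A⁻².
  Hz = 1/s = s⁻¹ (frequency is cycles per second).
  So Hz⁻¹ = s.
  Combining: V·C⁻¹·kat⁻¹·s⁻¹·A·F·H·Hz⁻¹·m⁻¹ = (kg·m²·s⁻³·A⁻¹) · (s⁻¹·A⁻¹) · (s·mol⁻¹) · s⁻¹ · A · (kg⁻¹·m⁻²·s⁴·A²) · (kg·m²·s⁻²·A⁻²) · s · m⁻¹ = kg·m·s⁻¹·A⁻¹·mol⁻¹.
Left is kg·m·s⁻²·A⁻¹; right is kg·m·s⁻¹·A⁻¹·mol⁻¹ — different.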